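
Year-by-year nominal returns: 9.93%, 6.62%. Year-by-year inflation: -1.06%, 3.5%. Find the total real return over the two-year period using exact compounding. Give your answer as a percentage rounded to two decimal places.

Compound the nominal returns: 1.0993 × 1.0662 = 1.172074.
Compound inflation: 0.9894 × 1.0350 = 1.024029.
Deflate: 1.172074 / 1.024029 = 1.144571.
Total real return = 1.144571 − 1 → 14.46%.

14.46%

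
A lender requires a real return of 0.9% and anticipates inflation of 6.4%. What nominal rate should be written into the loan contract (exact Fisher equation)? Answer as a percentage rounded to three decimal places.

7.358%

(1 + i) = (1 + r)(1 + π) = 1.00900 × 1.06400 = 1.073576
i = 1.073576 − 1, so the required nominal rate is 7.358%.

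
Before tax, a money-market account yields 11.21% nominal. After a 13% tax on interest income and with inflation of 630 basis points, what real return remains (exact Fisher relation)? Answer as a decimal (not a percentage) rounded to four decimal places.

After-tax nominal return = 11.21% × (1 − 0.13) = 9.7527%.
1 + r = 1.097527 / 1.06300 = 1.032481
After-tax real rate = 1.032481 − 1 → 0.0325.

0.0325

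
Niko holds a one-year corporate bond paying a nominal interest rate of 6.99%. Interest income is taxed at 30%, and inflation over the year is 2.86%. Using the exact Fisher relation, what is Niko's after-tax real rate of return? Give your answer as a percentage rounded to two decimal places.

1.98%

After-tax nominal return = 6.99% × (1 − 0.3) = 4.8930%.
1 + r = 1.04893 / 1.02860 = 1.019765
After-tax real rate = 1.019765 − 1 → 1.98%.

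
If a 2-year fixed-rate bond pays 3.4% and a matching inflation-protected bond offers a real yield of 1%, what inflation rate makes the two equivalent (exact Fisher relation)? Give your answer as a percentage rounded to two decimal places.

(1 + π) = (1 + i)/(1 + r) = 1.03400 / 1.01000 = 1.023762
Break-even inflation = 1.023762 − 1 → 2.38%.

2.38%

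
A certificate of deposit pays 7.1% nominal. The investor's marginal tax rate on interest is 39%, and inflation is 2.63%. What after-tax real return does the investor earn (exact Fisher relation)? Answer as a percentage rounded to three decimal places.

1.657%

After-tax nominal return = 7.1% × (1 − 0.39) = 4.3310%.
1 + r = 1.04331 / 1.02630 = 1.016574
After-tax real rate = 1.016574 − 1 → 1.657%.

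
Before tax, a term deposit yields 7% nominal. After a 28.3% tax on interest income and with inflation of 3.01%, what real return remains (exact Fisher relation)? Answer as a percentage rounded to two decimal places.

1.95%

After-tax nominal return = 7% × (1 − 0.283) = 5.0190%.
1 + r = 1.05019 / 1.03010 = 1.019503
After-tax real rate = 1.019503 − 1 → 1.95%.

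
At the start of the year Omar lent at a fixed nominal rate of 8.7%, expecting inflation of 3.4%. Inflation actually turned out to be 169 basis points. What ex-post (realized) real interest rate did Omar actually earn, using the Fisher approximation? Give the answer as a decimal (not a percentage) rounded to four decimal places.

0.0701

Ex-post: 8.7% − 1.69% = 7.010%
So the realized real rate is 0.0701.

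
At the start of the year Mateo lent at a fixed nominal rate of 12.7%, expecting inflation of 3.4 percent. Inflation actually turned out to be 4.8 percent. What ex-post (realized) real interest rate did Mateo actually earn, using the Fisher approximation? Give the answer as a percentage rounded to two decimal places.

Ex-post: 12.7% − 4.8% = 7.900%
So the realized real rate is 7.90%.

7.90%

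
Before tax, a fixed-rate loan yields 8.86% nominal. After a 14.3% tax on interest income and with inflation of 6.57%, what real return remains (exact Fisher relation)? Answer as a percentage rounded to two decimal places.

0.96%

After-tax nominal return = 8.86% × (1 − 0.143) = 7.59302%.
1 + r = 1.0759302 / 1.06570 = 1.009600
After-tax real rate = 1.009600 − 1 → 0.96%.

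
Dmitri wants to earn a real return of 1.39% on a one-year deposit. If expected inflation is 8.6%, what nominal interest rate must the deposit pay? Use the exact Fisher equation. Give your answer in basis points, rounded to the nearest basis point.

1011 basis points

(1 + i) = (1 + r)(1 + π) = 1.01390 × 1.08600 = 1.1010954
i = 1.1010954 − 1, so the required nominal rate is 1011 basis points.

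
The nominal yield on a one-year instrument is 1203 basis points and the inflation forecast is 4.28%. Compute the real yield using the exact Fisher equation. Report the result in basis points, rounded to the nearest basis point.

By the Fisher equation, 1 + r = (1 + i)/(1 + π).
1 + r = 1.12030 / 1.04280 = 1.074319
r = 1.074319 − 1 = 7.4319%, i.e. 743 basis points.

743 basis points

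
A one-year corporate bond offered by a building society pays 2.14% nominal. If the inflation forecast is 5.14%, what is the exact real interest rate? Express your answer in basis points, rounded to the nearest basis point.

1 + r = 1.02140 / 1.05140 = 0.971467
r = 0.971467 − 1 = -2.8533%, i.e. -285 basis points.

-285 basis points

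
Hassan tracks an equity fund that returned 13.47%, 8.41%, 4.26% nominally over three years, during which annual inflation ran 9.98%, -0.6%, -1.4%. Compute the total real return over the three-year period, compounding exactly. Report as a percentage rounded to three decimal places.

Compound the nominal returns: 1.1347 × 1.0841 × 1.0426 = 1.282532.
Compound inflation: 1.0998 × 0.9940 × 0.9860 = 1.077896.
Deflate: 1.282532 / 1.077896 = 1.189847.
Total real return = 1.189847 − 1 → 18.985%.

18.985%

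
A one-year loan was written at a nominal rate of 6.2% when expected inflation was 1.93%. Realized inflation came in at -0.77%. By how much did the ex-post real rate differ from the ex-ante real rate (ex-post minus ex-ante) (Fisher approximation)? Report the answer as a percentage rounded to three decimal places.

Ex-ante: 6.2% − 1.93% = 4.270%
Ex-post: 6.2% − (-0.77%) = 6.970%
Difference (ex-post − ex-ante) = 2.7000% → 2.700%.

2.700%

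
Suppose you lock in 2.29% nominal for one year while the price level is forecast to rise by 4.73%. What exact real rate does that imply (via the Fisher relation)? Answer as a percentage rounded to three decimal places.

-2.330%

By the Fisher relation, 1 + r = (1 + i)/(1 + π).
1 + r = 1.02290 / 1.04730 = 0.976702
r = 0.976702 − 1 = -2.3298%, i.e. -2.330%.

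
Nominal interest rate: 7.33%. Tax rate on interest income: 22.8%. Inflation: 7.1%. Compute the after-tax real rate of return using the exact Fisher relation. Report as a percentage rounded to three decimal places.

-1.346%

After-tax nominal return = 7.33% × (1 − 0.228) = 5.65876%.
1 + r = 1.0565876 / 1.07100 = 0.986543
After-tax real rate = 0.986543 − 1 → -1.346%.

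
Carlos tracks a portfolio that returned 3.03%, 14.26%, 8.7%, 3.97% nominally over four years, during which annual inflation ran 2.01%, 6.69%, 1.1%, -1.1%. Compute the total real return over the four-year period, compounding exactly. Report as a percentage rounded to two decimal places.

Compound the nominal returns: 1.0303 × 1.1426 × 1.0870 × 1.0397 = 1.330441.
Compound inflation: 1.0201 × 1.0669 × 1.0110 × 0.9890 = 1.088213.
Deflate: 1.330441 / 1.088213 = 1.222592.
Total real return = 1.222592 − 1 → 22.26%.

22.26%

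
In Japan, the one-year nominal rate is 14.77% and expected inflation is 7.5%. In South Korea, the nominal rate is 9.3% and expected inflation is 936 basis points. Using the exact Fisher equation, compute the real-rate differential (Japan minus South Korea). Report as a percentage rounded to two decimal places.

6.82%

Japan: (1 + 0.1477)/(1 + 0.0750) − 1 = 6.7628%
South Korea: (1 + 0.0930)/(1 + 0.0936) − 1 = -0.0549%
Differential = 6.7628% − (-0.0549%) = 6.8177% → 6.82%.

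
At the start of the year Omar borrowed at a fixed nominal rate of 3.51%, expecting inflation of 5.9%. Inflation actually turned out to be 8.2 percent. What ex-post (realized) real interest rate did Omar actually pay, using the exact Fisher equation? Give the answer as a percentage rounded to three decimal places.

Ex-post: (1 + 0.0351)/(1 + 0.0820) − 1 = -4.3346%
So the realized real rate is -4.335%.

-4.335%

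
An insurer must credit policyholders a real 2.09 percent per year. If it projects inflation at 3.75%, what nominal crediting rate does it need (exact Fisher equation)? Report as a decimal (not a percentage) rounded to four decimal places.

0.0592

(1 + i) = (1 + r)(1 + π) = 1.02090 × 1.03750 = 1.05918375
i = 1.05918375 − 1, so the required nominal rate is 0.0592.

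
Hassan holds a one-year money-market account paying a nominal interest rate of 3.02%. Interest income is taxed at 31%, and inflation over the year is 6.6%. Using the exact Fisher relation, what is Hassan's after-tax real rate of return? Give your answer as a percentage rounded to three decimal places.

-4.237%

After-tax nominal return = 3.02% × (1 − 0.31) = 2.0838%.
1 + r = 1.020838 / 1.06600 = 0.957634
After-tax real rate = 0.957634 − 1 → -4.237%.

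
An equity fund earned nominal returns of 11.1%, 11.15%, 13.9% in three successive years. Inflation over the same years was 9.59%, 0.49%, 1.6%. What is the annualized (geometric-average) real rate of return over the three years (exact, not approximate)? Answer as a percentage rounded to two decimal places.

Nominal growth factor = 1.1110 × 1.1115 × 1.1390 = 1.40652433
Price-level growth factor = 1.0959 × 1.0049 × 1.0160 = 1.11889023
Real growth factor = 1.40652433 / 1.11889023 = 1.25707089
Annualized real rate = 1.25707089^(1/3) − 1 = 7.9245% → 7.92%.

7.92%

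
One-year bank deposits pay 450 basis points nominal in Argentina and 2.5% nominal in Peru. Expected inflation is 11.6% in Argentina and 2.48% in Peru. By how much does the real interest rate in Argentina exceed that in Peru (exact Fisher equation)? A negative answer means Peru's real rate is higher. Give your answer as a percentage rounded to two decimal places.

-6.38%

Argentina: (1 + 0.0450)/(1 + 0.1160) − 1 = -6.3620%
Peru: (1 + 0.0250)/(1 + 0.0248) − 1 = 0.0195%
Differential = -6.3620% − 0.0195% = -6.3815% → -6.38%.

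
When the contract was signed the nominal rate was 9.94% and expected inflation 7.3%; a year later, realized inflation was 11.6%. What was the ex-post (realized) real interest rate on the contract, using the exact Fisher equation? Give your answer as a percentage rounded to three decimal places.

Ex-post: (1 + 0.0994)/(1 + 0.1160) − 1 = -1.48746%
So the realized real rate is -1.487%.

-1.487%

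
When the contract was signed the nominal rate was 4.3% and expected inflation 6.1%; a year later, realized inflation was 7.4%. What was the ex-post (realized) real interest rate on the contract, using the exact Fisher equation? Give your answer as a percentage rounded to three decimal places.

Ex-post: (1 + 0.0430)/(1 + 0.0740) − 1 = -2.8864%
So the realized real rate is -2.886%.

-2.886%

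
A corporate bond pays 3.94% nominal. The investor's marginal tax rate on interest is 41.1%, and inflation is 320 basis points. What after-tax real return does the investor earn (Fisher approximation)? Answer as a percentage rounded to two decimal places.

After-tax nominal return = 3.94% × (1 − 0.411) = 2.32066%.
r ≈ 2.32066% − 3.2% → -0.88%.

-0.88%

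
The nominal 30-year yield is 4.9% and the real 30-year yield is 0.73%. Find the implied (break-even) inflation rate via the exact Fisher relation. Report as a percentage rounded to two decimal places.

4.14%

(1 + π) = (1 + i)/(1 + r) = 1.04900 / 1.00730 = 1.041398
Break-even inflation = 1.041398 − 1 → 4.14%.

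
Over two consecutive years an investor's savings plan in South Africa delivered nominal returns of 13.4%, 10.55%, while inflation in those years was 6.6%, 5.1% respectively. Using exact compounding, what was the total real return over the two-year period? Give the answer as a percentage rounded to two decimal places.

11.90%

Compound the nominal returns: 1.1340 × 1.1055 = 1.253637.
Compound inflation: 1.0660 × 1.0510 = 1.120366.
Deflate: 1.253637 / 1.120366 = 1.118953.
Total real return = 1.118953 − 1 → 11.90%.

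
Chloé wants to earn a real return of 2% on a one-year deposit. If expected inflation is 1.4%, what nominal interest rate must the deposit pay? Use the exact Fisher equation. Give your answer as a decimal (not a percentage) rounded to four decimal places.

0.0343

(1 + i) = (1 + r)(1 + π) = 1.02000 × 1.01400 = 1.03428
i = 1.03428 − 1, so the required nominal rate is 0.0343.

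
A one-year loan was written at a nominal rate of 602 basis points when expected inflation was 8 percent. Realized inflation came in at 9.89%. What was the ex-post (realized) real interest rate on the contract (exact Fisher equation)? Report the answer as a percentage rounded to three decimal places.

Ex-post: (1 + 0.0602)/(1 + 0.0989) − 1 = -3.5217%
So the realized real rate is -3.522%.

-3.522%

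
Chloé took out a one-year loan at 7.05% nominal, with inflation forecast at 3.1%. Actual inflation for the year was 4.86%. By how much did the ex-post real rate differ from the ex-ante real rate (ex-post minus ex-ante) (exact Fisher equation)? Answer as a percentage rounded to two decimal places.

Ex-ante: (1 + 0.0705)/(1 + 0.0310) − 1 = 3.8312%
Ex-post: (1 + 0.0705)/(1 + 0.0486) − 1 = 2.0885%
Difference (ex-post − ex-ante) = -1.7427% → -1.74%.

-1.74%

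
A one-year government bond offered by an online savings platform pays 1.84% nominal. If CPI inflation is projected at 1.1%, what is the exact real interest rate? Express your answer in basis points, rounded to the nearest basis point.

1 + r = 1.01840 / 1.01100 = 1.007319
r = 1.007319 − 1 = 0.7319%, i.e. 73 basis points.

73 basis points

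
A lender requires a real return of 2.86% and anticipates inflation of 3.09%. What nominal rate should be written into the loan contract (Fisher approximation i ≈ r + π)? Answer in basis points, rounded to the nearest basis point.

i ≈ r + π = 2.86% + 3.09% = 595 basis points.

595 basis points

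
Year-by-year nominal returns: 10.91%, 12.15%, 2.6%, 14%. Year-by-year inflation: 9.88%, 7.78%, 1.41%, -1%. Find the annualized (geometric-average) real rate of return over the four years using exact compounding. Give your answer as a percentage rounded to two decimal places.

5.17%

Nominal growth factor = 1.1091 × 1.1215 × 1.0260 × 1.1400 = 1.454863322
Price-level growth factor = 1.0988 × 1.0778 × 1.0141 × 0.9900 = 1.188975231
Real growth factor = 1.454863322 / 1.188975231 = 1.223627948
Annualized real rate = 1.223627948^(1/4) − 1 = 5.17496% → 5.17%.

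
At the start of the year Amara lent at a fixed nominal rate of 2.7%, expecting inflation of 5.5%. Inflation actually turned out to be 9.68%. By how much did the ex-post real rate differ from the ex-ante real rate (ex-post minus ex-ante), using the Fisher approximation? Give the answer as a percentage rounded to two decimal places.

-4.18%

Ex-ante: 2.7% − 5.5% = -2.800%
Ex-post: 2.7% − 9.68% = -6.980%
Difference (ex-post − ex-ante) = -4.1800% → -4.18%.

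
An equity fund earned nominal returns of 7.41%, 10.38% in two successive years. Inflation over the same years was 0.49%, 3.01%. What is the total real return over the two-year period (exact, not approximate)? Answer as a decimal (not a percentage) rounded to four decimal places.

0.1453

Nominal growth factor = 1.0741 × 1.1038 = 1.185592
Price-level growth factor = 1.0049 × 1.0301 = 1.035147
Real growth factor = 1.185592 / 1.035147 = 1.145336
Total real return = 1.145336 − 1 → 0.1453.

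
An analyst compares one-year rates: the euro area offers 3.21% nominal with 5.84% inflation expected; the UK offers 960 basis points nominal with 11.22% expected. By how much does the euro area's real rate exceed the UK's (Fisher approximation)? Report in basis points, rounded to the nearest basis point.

The euro area: 3.21% − 5.84% = -2.630%
The UK: 9.6% − 11.22% = -1.620%
Differential = -1.010% → -101 basis points.

-101 basis points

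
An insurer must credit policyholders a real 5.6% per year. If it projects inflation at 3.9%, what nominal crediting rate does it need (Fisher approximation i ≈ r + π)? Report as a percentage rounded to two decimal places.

i ≈ r + π = 5.6% + 3.9% = 9.50%.

9.50%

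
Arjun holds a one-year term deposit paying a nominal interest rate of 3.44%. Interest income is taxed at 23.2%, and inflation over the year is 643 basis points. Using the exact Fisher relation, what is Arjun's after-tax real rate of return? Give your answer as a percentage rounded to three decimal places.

-3.559%

After-tax nominal return = 3.44% × (1 − 0.232) = 2.64192%.
1 + r = 1.0264192 / 1.06430 = 0.964408
After-tax real rate = 0.964408 − 1 → -3.559%.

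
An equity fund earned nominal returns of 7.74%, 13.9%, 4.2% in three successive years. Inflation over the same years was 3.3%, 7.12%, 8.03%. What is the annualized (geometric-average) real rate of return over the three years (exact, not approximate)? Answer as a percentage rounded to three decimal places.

2.271%

Compound the nominal returns: 1.0774 × 1.1390 × 1.0420 = 1.27869926.
Compound inflation: 1.0330 × 1.0712 × 1.0803 = 1.19540553.
Deflate: 1.27869926 / 1.19540553 = 1.06967822.
Annualized real rate = 1.06967822^(1/3) − 1 = 2.2707% → 2.271%.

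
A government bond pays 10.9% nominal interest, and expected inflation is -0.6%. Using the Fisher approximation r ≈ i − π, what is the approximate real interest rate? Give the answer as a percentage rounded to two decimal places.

11.50%

r ≈ i − π = 10.9% − (-0.6%) = 11.50%.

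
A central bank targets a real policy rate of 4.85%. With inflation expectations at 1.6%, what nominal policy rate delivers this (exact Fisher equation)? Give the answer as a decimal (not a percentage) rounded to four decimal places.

0.0653

(1 + i) = (1 + r)(1 + π) = 1.04850 × 1.01600 = 1.065276
i = 1.065276 − 1, so the required nominal rate is 0.0653.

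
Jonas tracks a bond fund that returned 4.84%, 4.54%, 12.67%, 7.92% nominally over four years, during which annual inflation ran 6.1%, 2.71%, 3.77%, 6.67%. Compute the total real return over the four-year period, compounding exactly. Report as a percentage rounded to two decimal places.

Compound the nominal returns: 1.0484 × 1.0454 × 1.1267 × 1.0792 = 1.332661.
Compound inflation: 1.0610 × 1.0271 × 1.0377 × 1.0667 = 1.206264.
Deflate: 1.332661 / 1.206264 = 1.104784.
Total real return = 1.104784 − 1 → 10.48%.

10.48%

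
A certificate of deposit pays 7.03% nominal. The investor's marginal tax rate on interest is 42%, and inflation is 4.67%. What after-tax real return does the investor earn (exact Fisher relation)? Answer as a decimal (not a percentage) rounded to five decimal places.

-0.00566

After-tax nominal return = 7.03% × (1 − 0.42) = 4.0774%.
1 + r = 1.040774 / 1.04670 = 0.994338
After-tax real rate = 0.994338 − 1 → -0.00566.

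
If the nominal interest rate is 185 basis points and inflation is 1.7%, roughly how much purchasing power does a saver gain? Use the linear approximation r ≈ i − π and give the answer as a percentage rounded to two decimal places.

r ≈ i − π = 1.85% − 1.7% = 0.15%.

0.15%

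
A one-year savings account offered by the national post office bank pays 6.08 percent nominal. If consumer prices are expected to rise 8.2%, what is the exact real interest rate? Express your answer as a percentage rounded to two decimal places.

By the Fisher identity, 1 + r = (1 + i)/(1 + π).
1 + r = 1.06080 / 1.08200 = 0.980407
r = 0.980407 − 1 = -1.9593%, i.e. -1.96%.

-1.96%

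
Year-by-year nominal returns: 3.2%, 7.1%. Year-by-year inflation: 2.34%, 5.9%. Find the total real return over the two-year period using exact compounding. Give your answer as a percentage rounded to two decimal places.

Nominal growth factor = 1.0320 × 1.0710 = 1.105272
Price-level growth factor = 1.0234 × 1.0590 = 1.083781
Real growth factor = 1.105272 / 1.083781 = 1.019830
Total real return = 1.019830 − 1 → 1.98%.

1.98%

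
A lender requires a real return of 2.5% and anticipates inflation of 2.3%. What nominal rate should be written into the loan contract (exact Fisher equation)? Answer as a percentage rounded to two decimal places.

4.86%

(1 + i) = (1 + r)(1 + π) = 1.02500 × 1.02300 = 1.048575
i = 1.048575 − 1, so the required nominal rate is 4.86%.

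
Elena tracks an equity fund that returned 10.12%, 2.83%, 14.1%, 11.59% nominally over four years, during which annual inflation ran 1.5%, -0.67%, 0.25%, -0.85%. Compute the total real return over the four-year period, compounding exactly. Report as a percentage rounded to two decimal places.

Nominal growth factor = 1.1012 × 1.0283 × 1.1410 × 1.1159 = 1.441773
Price-level growth factor = 1.0150 × 0.9933 × 1.0025 × 0.9915 = 1.002129
Real growth factor = 1.441773 / 1.002129 = 1.438710
Total real return = 1.438710 − 1 → 43.87%.

43.87%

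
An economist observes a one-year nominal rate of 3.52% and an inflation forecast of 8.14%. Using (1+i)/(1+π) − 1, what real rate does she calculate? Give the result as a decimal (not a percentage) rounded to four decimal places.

1 + r = 1.03520 / 1.08140 = 0.957278
r = 0.957278 − 1 = -4.2722%, i.e. -0.0427.

-0.0427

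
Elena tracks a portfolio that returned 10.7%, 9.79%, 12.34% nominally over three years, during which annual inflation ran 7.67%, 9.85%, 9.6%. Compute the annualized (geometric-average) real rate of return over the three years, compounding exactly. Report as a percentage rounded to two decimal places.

Compound the nominal returns: 1.1070 × 1.0979 × 1.1234 = 1.365352612.
Compound inflation: 1.0767 × 1.0985 × 1.0960 = 1.296299425.
Deflate: 1.365352612 / 1.296299425 = 1.053269473.
Annualized real rate = 1.053269473^(1/3) − 1 = 1.74502% → 1.75%.

1.75%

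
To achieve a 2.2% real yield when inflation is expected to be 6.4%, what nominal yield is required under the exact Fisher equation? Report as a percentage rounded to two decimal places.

8.74%

(1 + i) = (1 + r)(1 + π) = 1.02200 × 1.06400 = 1.087408
i = 1.087408 − 1, so the required nominal rate is 8.74%.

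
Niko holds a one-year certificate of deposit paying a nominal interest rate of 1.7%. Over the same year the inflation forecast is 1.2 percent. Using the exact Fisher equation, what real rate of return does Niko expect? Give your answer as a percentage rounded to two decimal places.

By the Fisher equation, 1 + r = (1 + i)/(1 + π).
1 + r = 1.01700 / 1.01200 = 1.004941
r = 1.004941 − 1 = 0.4941%, i.e. 0.49%.

0.49%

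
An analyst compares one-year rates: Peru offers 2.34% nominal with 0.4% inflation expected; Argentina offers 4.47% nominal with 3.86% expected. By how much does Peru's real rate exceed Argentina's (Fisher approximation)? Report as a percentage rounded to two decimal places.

1.33%

Peru: 2.34% − 0.4% = 1.940%
Argentina: 4.47% − 3.86% = 0.610%
Differential = 1.330% → 1.33%.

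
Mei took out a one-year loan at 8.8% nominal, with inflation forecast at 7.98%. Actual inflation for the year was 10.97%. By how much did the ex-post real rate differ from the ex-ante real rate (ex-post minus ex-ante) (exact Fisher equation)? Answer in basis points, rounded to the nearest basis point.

-271 basis points

Ex-ante: (1 + 0.0880)/(1 + 0.0798) − 1 = 0.7594%
Ex-post: (1 + 0.0880)/(1 + 0.1097) − 1 = -1.9555%
Difference (ex-post − ex-ante) = -2.7149% → -271 basis points.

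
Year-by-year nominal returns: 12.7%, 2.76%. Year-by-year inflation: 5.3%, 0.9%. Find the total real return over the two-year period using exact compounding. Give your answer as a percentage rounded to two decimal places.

Nominal growth factor = 1.1270 × 1.0276 = 1.158105
Price-level growth factor = 1.0530 × 1.0090 = 1.062477
Real growth factor = 1.158105 / 1.062477 = 1.090005
Total real return = 1.090005 − 1 → 9.00%.

9.00%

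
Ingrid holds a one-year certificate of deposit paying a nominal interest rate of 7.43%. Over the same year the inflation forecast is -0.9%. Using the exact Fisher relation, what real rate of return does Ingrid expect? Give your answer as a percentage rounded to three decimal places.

By the Fisher relation, 1 + r = (1 + i)/(1 + π).
1 + r = 1.07430 / 0.99100 = 1.084057
r = 1.084057 − 1 = 8.4057%, i.e. 8.406%.

8.406%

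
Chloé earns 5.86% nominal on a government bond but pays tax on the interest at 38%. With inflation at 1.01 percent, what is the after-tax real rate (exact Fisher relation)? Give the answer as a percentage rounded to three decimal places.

2.597%

After-tax nominal return = 5.86% × (1 − 0.38) = 3.6332%.
1 + r = 1.036332 / 1.01010 = 1.025970
After-tax real rate = 1.025970 − 1 → 2.597%.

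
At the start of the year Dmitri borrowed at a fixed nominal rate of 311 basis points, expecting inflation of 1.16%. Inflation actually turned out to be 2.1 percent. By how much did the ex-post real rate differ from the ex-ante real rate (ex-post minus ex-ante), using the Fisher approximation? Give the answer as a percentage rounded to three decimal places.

Ex-ante: 3.11% − 1.16% = 1.950%
Ex-post: 3.11% − 2.1% = 1.010%
Difference (ex-post − ex-ante) = -0.9400% → -0.940%.

-0.940%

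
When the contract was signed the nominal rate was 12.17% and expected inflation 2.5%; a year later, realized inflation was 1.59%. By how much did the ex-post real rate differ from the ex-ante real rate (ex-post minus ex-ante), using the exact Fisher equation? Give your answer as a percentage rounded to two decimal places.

0.98%

Ex-ante: (1 + 0.1217)/(1 + 0.0250) − 1 = 9.4341%
Ex-post: (1 + 0.1217)/(1 + 0.0159) − 1 = 10.4144%
Difference (ex-post − ex-ante) = 0.9803% → 0.98%.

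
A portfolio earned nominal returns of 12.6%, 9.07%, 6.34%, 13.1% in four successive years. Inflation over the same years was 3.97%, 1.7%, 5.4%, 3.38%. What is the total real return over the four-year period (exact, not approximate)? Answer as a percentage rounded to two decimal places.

Compound the nominal returns: 1.1260 × 1.0907 × 1.0634 × 1.1310 = 1.477076.
Compound inflation: 1.0397 × 1.0170 × 1.0540 × 1.0338 = 1.152142.
Deflate: 1.477076 / 1.152142 = 1.282026.
Total real return = 1.282026 − 1 → 28.20%.

28.20%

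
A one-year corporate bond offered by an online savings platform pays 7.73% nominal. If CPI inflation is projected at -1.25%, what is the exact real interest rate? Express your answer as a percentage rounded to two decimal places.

By the Fisher relation, 1 + r = (1 + i)/(1 + π).
1 + r = 1.07730 / 0.98750 = 1.090937
r = 1.090937 − 1 = 9.0937%, i.e. 9.09%.

9.09%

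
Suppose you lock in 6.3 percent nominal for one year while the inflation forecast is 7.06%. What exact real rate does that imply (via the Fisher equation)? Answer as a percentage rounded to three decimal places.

By the Fisher equation, 1 + r = (1 + i)/(1 + π).
1 + r = 1.06300 / 1.07060 = 0.992901
r = 0.992901 − 1 = -0.7099%, i.e. -0.710%.

-0.710%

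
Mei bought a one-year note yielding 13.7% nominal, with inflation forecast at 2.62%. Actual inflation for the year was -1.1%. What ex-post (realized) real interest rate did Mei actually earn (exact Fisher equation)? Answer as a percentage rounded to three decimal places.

Ex-post: (1 + 0.1370)/(1 − 0.0110) − 1 = 14.9646%
So the realized real rate is 14.965%.

14.965%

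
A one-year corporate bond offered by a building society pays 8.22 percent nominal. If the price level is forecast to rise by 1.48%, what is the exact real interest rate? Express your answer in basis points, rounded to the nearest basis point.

By the Fisher equation, 1 + r = (1 + i)/(1 + π).
1 + r = 1.08220 / 1.01480 = 1.066417
r = 1.066417 − 1 = 6.6417%, i.e. 664 basis points.

664 basis points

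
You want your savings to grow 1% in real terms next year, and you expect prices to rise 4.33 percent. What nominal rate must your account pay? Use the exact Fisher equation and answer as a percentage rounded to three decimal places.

(1 + i) = (1 + r)(1 + π) = 1.01000 × 1.04330 = 1.053733
i = 1.053733 − 1, so the required nominal rate is 5.373%.

5.373%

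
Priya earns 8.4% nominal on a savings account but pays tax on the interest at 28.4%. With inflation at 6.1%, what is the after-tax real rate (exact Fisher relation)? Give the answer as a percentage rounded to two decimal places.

-0.08%

After-tax nominal return = 8.4% × (1 − 0.284) = 6.0144%.
1 + r = 1.060144 / 1.06100 = 0.999193
After-tax real rate = 0.999193 − 1 → -0.08%.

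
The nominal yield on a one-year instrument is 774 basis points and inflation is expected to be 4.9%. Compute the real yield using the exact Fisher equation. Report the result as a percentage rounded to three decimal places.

By the Fisher relation, 1 + r = (1 + i)/(1 + π).
1 + r = 1.07740 / 1.04900 = 1.027073
r = 1.027073 − 1 = 2.7073%, i.e. 2.707%.

2.707%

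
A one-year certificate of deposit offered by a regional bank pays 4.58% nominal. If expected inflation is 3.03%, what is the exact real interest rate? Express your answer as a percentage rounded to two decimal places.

1 + r = 1.04580 / 1.03030 = 1.015044
r = 1.015044 − 1 = 1.5044%, i.e. 1.50%.

1.50%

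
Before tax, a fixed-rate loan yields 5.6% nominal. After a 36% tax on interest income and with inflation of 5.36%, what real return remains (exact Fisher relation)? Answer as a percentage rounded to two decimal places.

-1.69%

After-tax nominal return = 5.6% × (1 − 0.36) = 3.5840%.
1 + r = 1.03584 / 1.05360 = 0.983144
After-tax real rate = 0.983144 − 1 → -1.69%.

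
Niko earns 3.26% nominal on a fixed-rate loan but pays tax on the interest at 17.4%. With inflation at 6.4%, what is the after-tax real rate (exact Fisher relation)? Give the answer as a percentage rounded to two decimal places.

-3.48%

After-tax nominal return = 3.26% × (1 − 0.174) = 2.69276%.
1 + r = 1.0269276 / 1.06400 = 0.965158
After-tax real rate = 0.965158 − 1 → -3.48%.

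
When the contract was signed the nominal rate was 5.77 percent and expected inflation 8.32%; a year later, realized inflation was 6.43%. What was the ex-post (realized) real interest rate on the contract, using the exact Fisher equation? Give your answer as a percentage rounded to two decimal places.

Ex-post: (1 + 0.0577)/(1 + 0.0643) − 1 = -0.6201%
So the realized real rate is -0.62%.

-0.62%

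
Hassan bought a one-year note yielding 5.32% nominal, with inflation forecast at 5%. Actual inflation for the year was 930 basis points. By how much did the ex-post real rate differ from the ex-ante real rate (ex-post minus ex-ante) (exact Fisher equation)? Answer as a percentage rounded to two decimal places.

Ex-ante: (1 + 0.0532)/(1 + 0.0500) − 1 = 0.3048%
Ex-post: (1 + 0.0532)/(1 + 0.0930) − 1 = -3.6414%
Difference (ex-post − ex-ante) = -3.9461% → -3.95%.

-3.95%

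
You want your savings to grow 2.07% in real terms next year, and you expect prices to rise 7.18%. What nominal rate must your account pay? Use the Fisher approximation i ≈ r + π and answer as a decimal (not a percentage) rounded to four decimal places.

0.0925

i ≈ r + π = 2.07% + 7.18% = 0.0925.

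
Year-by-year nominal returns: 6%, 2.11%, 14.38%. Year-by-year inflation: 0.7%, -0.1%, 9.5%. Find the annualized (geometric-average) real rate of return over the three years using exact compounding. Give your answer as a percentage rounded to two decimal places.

Nominal growth factor = 1.0600 × 1.0211 × 1.1438 = 1.23801023
Price-level growth factor = 1.0070 × 0.9990 × 1.0950 = 1.10156234
Real growth factor = 1.23801023 / 1.10156234 = 1.12386761
Annualized real rate = 1.12386761^(1/3) − 1 = 3.9693% → 3.97%.

3.97%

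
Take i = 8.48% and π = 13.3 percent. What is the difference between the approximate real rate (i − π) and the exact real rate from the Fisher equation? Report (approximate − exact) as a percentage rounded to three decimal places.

-0.566%

Approximate: r ≈ 8.480% − 13.300% = -4.8200%
Exact: (1 + 0.0848)/(1 + 0.1330) − 1 = -4.2542%
Error = -4.8200% − (-4.2542%) = -0.5658% → -0.566%.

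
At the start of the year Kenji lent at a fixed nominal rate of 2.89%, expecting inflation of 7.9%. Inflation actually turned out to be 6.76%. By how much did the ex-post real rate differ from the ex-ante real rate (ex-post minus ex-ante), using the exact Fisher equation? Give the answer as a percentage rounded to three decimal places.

1.018%

Ex-ante: (1 + 0.0289)/(1 + 0.0790) − 1 = -4.6432%
Ex-post: (1 + 0.0289)/(1 + 0.0676) − 1 = -3.6250%
Difference (ex-post − ex-ante) = 1.0182% → 1.018%.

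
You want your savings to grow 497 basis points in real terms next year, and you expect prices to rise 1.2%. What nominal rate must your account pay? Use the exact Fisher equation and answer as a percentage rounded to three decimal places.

(1 + i) = (1 + r)(1 + π) = 1.04970 × 1.01200 = 1.0622964
i = 1.0622964 − 1, so the required nominal rate is 6.230%.

6.230%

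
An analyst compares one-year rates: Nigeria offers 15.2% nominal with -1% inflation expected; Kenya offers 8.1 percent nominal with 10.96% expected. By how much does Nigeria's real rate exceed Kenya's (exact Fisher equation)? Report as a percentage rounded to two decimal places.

18.94%

Nigeria: (1 + 0.1520)/(1 − 0.0100) − 1 = 16.3636%
Kenya: (1 + 0.0810)/(1 + 0.1096) − 1 = -2.5775%
Differential = 16.3636% − (-2.5775%) = 18.9411% → 18.94%.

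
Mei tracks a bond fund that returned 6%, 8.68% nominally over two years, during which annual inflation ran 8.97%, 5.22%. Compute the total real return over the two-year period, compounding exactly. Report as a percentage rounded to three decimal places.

0.473%

Compound the nominal returns: 1.0600 × 1.0868 = 1.152008.
Compound inflation: 1.0897 × 1.0522 = 1.146582.
Deflate: 1.152008 / 1.146582 = 1.004732.
Total real return = 1.004732 − 1 → 0.473%.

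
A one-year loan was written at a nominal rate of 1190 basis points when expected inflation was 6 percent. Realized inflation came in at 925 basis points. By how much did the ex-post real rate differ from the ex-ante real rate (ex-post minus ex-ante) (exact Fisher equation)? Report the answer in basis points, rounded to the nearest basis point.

Ex-ante: (1 + 0.1190)/(1 + 0.0600) − 1 = 5.5660%
Ex-post: (1 + 0.1190)/(1 + 0.0925) − 1 = 2.4256%
Difference (ex-post − ex-ante) = -3.1404% → -314 basis points.

-314 basis points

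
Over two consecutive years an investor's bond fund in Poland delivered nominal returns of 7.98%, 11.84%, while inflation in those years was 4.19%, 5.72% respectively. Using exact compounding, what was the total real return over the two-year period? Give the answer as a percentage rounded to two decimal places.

9.64%

Nominal growth factor = 1.0798 × 1.1184 = 1.207648
Price-level growth factor = 1.0419 × 1.0572 = 1.101497
Real growth factor = 1.207648 / 1.101497 = 1.096370
Total real return = 1.096370 − 1 → 9.64%.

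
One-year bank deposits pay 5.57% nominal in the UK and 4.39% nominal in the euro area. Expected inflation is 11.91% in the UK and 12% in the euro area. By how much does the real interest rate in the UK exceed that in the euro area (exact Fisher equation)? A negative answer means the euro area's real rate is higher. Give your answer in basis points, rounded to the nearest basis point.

The UK: (1 + 0.0557)/(1 + 0.1191) − 1 = -5.6653%
The euro area: (1 + 0.0439)/(1 + 0.1200) − 1 = -6.7946%
Differential = -5.6653% − (-6.7946%) = 1.1294% → 113 basis points.

113 basis points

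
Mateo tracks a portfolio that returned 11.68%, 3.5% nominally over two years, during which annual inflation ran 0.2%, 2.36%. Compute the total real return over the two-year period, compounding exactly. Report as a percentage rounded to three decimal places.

Nominal growth factor = 1.1168 × 1.0350 = 1.155888
Price-level growth factor = 1.0020 × 1.0236 = 1.025647
Real growth factor = 1.155888 / 1.025647 = 1.126984
Total real return = 1.126984 − 1 → 12.698%.

12.698%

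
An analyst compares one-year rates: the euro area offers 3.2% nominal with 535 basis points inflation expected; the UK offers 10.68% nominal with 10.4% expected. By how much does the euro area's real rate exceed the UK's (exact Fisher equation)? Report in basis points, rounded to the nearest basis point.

The euro area: (1 + 0.0320)/(1 + 0.0535) − 1 = -2.0408%
The UK: (1 + 0.1068)/(1 + 0.1040) − 1 = 0.2536%
Differential = -2.0408% − 0.2536% = -2.2944% → -229 basis points.

-229 basis points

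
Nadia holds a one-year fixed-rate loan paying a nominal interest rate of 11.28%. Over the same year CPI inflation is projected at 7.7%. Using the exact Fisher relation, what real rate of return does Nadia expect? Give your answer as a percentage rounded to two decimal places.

1 + r = 1.11280 / 1.07700 = 1.033240
r = 1.033240 − 1 = 3.3240%, i.e. 3.32%.

3.32%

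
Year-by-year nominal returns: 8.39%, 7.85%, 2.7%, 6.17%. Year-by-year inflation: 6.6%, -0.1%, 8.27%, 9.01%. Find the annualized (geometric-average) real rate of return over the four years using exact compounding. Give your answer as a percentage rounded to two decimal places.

0.35%

Nominal growth factor = 1.0839 × 1.0785 × 1.0270 × 1.0617 = 1.27462264
Price-level growth factor = 1.0660 × 0.9990 × 1.0827 × 1.0901 = 1.25688971
Real growth factor = 1.27462264 / 1.25688971 = 1.01410858
Annualized real rate = 1.01410858^(1/4) − 1 = 0.3509% → 0.35%.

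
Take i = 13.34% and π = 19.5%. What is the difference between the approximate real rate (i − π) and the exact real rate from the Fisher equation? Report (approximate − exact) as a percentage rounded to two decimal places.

Approximate: r ≈ 13.340% − 19.500% = -6.1600%
Exact: (1 + 0.1334)/(1 + 0.1950) − 1 = -5.1548%
Error = -6.1600% − (-5.1548%) = -1.0052% → -1.01%.

-1.01%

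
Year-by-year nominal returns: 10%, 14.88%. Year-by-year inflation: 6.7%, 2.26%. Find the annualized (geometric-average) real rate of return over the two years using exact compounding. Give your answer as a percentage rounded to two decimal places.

Compound the nominal returns: 1.1000 × 1.1488 = 1.26368000.
Compound inflation: 1.0670 × 1.0226 = 1.09111420.
Deflate: 1.26368000 / 1.09111420 = 1.15815558.
Annualized real rate = 1.15815558^(1/2) − 1 = 7.6176% → 7.62%.

7.62%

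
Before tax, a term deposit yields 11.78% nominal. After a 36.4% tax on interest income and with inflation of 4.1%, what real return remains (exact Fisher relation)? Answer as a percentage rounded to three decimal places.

3.258%

After-tax nominal return = 11.78% × (1 − 0.364) = 7.49208%.
1 + r = 1.0749208 / 1.04100 = 1.0325848
After-tax real rate = 1.0325848 − 1 → 3.258%.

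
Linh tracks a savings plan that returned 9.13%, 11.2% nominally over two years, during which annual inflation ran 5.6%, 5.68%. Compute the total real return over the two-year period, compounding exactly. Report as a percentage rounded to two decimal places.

8.74%

Compound the nominal returns: 1.0913 × 1.1120 = 1.213526.
Compound inflation: 1.0560 × 1.0568 = 1.115981.
Deflate: 1.213526 / 1.115981 = 1.087407.
Total real return = 1.087407 − 1 → 8.74%.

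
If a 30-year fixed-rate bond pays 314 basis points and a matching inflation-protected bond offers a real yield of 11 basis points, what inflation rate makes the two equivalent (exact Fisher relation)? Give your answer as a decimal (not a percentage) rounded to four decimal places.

(1 + π) = (1 + i)/(1 + r) = 1.03140 / 1.00110 = 1.030267
Break-even inflation = 1.030267 − 1 → 0.0303.

0.0303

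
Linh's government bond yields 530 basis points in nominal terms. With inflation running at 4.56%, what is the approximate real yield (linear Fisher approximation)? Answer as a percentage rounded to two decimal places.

0.74%

r ≈ i − π = 5.3% − 4.56% = 0.74%.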